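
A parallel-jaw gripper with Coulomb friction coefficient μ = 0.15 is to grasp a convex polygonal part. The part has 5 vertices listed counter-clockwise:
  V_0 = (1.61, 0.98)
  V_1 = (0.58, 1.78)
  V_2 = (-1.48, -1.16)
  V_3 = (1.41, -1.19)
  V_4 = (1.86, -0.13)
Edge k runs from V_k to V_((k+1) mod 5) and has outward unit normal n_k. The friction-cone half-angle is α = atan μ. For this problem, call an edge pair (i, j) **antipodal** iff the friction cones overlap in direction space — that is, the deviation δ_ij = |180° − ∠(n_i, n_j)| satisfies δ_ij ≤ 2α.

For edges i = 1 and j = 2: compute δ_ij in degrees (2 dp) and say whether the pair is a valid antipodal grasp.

δ = 55.58°, invalid

α = atan 0.15 = 8.53°;  2α = 17.06°
edge 1: e_1 = (-2.06, -2.94);  n_1 = (-0.8190, +0.5738)
edge 2: e_2 = (+2.89, -0.03);  n_2 = (-0.0104, -0.9999)
∠(n_1, n_2) = 124.42°
δ = |180° − 124.42°| = 55.58°
55.58° > 2α = 17.06°  →  invalid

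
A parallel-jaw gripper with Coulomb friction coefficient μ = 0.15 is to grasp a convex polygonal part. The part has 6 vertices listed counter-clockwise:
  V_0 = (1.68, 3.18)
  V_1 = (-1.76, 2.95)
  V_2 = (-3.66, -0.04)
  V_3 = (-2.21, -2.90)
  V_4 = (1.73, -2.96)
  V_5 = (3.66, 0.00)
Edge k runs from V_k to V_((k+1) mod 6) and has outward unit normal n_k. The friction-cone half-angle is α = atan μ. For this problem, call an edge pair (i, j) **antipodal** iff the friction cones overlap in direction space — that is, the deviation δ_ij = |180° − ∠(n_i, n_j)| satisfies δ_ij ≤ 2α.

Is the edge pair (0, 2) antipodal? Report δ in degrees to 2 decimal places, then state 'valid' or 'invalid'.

α = atan 0.15 = 8.53°;  2α = 17.06°
edge 0: e_0 = (-3.44, -0.23);  n_0 = (-0.0667, +0.9978)
edge 2: e_2 = (+1.45, -2.86);  n_2 = (-0.8919, -0.4522)
∠(n_0, n_2) = 113.06°
δ = |180° − 113.06°| = 66.94°
66.94° > 2α = 17.06°  →  invalid

δ = 66.94°, invalid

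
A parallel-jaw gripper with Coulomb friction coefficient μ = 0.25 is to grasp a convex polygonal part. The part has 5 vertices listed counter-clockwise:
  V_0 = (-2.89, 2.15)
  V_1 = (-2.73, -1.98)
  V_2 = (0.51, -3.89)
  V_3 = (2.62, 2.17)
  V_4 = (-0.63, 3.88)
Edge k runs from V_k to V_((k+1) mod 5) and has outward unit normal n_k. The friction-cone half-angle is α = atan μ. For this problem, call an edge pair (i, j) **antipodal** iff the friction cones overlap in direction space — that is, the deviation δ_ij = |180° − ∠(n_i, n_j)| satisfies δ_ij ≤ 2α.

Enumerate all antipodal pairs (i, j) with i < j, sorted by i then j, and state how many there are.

count = 2; pairs: (0,2), (1,3)

α = atan 0.25 = 14.04°;  2α = 28.07°
n_0 = (-0.9993, -0.0387)
n_1 = (-0.5078, -0.8615)
n_2 = (+0.9444, -0.3288)
n_3 = (+0.4656, +0.8850)
n_4 = (-0.6078, +0.7941)
  (0,1): δ = 122.74°  ·
  (0,2): δ = 21.42°  ✓
  (0,3): δ = 60.03°  ·
  (0,4): δ = 125.21°  ·
  (1,2): δ = 78.68°  ·
  (1,3): δ = 2.77°  ✓
  (1,4): δ = 67.95°  ·
  (2,3): δ = 98.55°  ·
  (2,4): δ = 33.37°  ·
  (3,4): δ = 114.82°  ·
antipodal pairs: 2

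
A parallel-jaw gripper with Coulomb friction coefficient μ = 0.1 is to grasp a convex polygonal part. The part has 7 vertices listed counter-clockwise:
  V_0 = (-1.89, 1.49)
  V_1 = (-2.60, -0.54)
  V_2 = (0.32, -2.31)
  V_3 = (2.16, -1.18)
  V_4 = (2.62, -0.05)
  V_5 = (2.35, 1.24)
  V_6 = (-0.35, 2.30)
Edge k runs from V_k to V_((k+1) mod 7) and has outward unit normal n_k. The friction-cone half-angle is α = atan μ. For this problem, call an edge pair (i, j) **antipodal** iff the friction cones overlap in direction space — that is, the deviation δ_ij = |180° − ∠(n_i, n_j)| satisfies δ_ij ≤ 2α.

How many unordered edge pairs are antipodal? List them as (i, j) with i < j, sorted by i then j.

count = 3; pairs: (0,3), (1,5), (2,6)

α = atan 0.1 = 5.71°;  2α = 11.42°
n_0 = (-0.9439, +0.3301)
n_1 = (-0.5184, -0.8552)
n_2 = (+0.5233, -0.8521)
n_3 = (+0.9262, -0.3770)
n_4 = (+0.9788, +0.2049)
n_5 = (+0.3654, +0.9308)
n_6 = (-0.4655, +0.8850)
  (0,1): δ = 101.95°  ·
  (0,2): δ = 39.17°  ·
  (0,3): δ = 2.87°  ✓
  (0,4): δ = 31.10°  ·
  (0,5): δ = 87.84°  ·
  (0,6): δ = 137.02°  ·
  (1,2): δ = 117.22°  ·
  (1,3): δ = 80.93°  ·
  (1,4): δ = 46.96°  ·
  (1,5): δ = 9.79°  ✓
  (1,6): δ = 58.97°  ·
  (2,3): δ = 143.71°  ·
  (2,4): δ = 109.73°  ·
  (2,5): δ = 52.99°  ·
  (2,6): δ = 3.81°  ✓
  (3,4): δ = 146.03°  ·
  (3,5): δ = 89.28°  ·
  (3,6): δ = 40.11°  ·
  (4,5): δ = 123.26°  ·
  (4,6): δ = 74.08°  ·
  (5,6): δ = 130.82°  ·
antipodal pairs: 3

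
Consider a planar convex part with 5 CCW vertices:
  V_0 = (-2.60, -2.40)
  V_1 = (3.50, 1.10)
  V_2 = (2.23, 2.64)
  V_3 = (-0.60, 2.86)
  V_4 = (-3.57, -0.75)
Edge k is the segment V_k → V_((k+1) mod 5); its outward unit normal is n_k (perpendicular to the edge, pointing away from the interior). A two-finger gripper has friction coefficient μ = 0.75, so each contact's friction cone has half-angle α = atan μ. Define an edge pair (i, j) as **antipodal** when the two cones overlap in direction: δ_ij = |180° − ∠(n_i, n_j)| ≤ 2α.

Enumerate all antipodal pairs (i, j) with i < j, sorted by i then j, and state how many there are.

count = 4; pairs: (0,2), (0,3), (1,4), (2,4)

α = atan 0.75 = 36.87°;  2α = 73.74°
n_0 = (+0.4977, -0.8674)
n_1 = (+0.7715, +0.6362)
n_2 = (+0.0775, +0.9970)
n_3 = (-0.7722, +0.6353)
n_4 = (-0.8621, -0.5068)
  (0,1): δ = 80.33°  ·
  (0,2): δ = 34.29°  ✓
  (0,3): δ = 20.71°  ✓
  (0,4): δ = 90.60°  ·
  (1,2): δ = 133.96°  ·
  (1,3): δ = 78.96°  ·
  (1,4): δ = 9.06°  ✓
  (2,3): δ = 125.00°  ·
  (2,4): δ = 55.10°  ✓
  (3,4): δ = 110.10°  ·
antipodal pairs: 4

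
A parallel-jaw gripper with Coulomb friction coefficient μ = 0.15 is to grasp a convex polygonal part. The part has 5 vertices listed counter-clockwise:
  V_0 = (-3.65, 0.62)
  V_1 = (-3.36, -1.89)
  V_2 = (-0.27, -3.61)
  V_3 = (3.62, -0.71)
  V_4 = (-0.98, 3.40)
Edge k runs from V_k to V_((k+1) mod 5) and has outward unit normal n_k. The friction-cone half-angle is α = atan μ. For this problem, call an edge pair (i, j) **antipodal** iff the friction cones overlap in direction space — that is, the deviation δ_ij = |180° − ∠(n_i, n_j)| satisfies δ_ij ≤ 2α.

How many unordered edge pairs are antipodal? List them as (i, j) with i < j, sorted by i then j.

α = atan 0.15 = 8.53°;  2α = 17.06°
n_0 = (-0.9934, -0.1148)
n_1 = (-0.4864, -0.8738)
n_2 = (+0.5977, -0.8017)
n_3 = (+0.6663, +0.7457)
n_4 = (-0.7212, +0.6927)
  (0,1): δ = 125.69°  ·
  (0,2): δ = 59.89°  ·
  (0,3): δ = 41.63°  ·
  (0,4): δ = 129.57°  ·
  (1,2): δ = 114.19°  ·
  (1,3): δ = 12.68°  ✓
  (1,4): δ = 75.26°  ·
  (2,3): δ = 78.48°  ·
  (2,4): δ = 9.45°  ✓
  (3,4): δ = 92.06°  ·
antipodal pairs: 2

count = 2; pairs: (1,3), (2,4)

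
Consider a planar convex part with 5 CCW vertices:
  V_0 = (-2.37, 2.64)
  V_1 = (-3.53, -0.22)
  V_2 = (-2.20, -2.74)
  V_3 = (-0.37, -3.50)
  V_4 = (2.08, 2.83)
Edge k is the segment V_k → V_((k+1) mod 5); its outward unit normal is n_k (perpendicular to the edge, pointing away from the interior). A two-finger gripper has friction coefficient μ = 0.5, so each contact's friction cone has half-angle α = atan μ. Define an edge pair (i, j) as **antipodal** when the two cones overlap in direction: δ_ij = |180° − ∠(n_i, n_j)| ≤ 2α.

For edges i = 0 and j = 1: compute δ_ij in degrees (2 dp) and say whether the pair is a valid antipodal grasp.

α = atan 0.5 = 26.57°;  2α = 53.13°
edge 0: e_0 = (-1.16, -2.86);  n_0 = (-0.9267, +0.3759)
edge 1: e_1 = (+1.33, -2.52);  n_1 = (-0.8844, -0.4668)
∠(n_0, n_1) = 49.90°
δ = |180° − 49.90°| = 130.10°
130.10° > 2α = 53.13°  →  invalid

δ = 130.10°, invalid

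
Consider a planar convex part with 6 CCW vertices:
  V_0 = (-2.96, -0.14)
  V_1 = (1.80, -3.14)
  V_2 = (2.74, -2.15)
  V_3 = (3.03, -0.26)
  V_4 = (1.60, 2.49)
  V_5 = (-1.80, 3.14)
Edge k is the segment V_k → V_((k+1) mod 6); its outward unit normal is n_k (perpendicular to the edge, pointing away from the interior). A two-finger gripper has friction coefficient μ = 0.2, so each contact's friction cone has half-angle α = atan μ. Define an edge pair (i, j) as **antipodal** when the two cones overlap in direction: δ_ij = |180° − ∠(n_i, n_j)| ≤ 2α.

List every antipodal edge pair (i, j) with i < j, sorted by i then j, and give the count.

count = 2; pairs: (0,4), (2,5)

α = atan 0.2 = 11.31°;  2α = 22.62°
n_0 = (-0.5332, -0.8460)
n_1 = (+0.7252, -0.6886)
n_2 = (+0.9884, -0.1517)
n_3 = (+0.8872, +0.4614)
n_4 = (+0.1878, +0.9822)
n_5 = (-0.9428, +0.3334)
  (0,1): δ = 101.29°  ·
  (0,2): δ = 66.50°  ·
  (0,3): δ = 30.30°  ·
  (0,4): δ = 21.40°  ✓
  (0,5): δ = 102.74°  ·
  (1,2): δ = 145.21°  ·
  (1,3): δ = 109.01°  ·
  (1,4): δ = 57.31°  ·
  (1,5): δ = 24.04°  ·
  (2,3): δ = 143.80°  ·
  (2,4): δ = 92.10°  ·
  (2,5): δ = 10.75°  ✓
  (3,4): δ = 128.30°  ·
  (3,5): δ = 46.95°  ·
  (4,5): δ = 98.65°  ·
antipodal pairs: 2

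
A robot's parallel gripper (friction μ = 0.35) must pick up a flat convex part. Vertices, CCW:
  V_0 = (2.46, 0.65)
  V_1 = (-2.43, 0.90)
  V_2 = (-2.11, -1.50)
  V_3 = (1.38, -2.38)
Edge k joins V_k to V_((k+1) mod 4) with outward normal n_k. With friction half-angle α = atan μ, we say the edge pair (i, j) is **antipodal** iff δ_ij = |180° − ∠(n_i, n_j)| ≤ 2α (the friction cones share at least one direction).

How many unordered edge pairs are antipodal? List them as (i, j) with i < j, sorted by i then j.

α = atan 0.35 = 19.29°;  2α = 38.58°
n_0 = (+0.0511, +0.9987)
n_1 = (-0.9912, -0.1322)
n_2 = (-0.2445, -0.9697)
n_3 = (+0.9420, -0.3357)
  (0,1): δ = 79.48°  ·
  (0,2): δ = 11.23°  ✓
  (0,3): δ = 73.31°  ·
  (1,2): δ = 111.75°  ·
  (1,3): δ = 27.21°  ✓
  (2,3): δ = 95.47°  ·
antipodal pairs: 2

count = 2; pairs: (0,2), (1,3)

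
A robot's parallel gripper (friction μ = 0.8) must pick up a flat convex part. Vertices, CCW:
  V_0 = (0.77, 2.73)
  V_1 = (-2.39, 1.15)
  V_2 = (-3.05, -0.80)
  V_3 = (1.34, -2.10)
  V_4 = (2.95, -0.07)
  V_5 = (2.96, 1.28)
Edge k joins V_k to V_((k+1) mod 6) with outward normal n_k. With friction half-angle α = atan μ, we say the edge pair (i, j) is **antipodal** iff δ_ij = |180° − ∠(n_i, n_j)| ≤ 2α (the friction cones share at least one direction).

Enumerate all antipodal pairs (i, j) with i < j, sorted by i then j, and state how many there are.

α = atan 0.8 = 38.66°;  2α = 77.32°
n_0 = (-0.4472, +0.8944)
n_1 = (-0.9472, +0.3206)
n_2 = (-0.2839, -0.9588)
n_3 = (+0.7835, -0.6214)
n_4 = (+1.0000, -0.0074)
n_5 = (+0.5521, +0.8338)
  (0,1): δ = 135.26°  ·
  (0,2): δ = 43.06°  ✓
  (0,3): δ = 25.02°  ✓
  (0,4): δ = 63.01°  ✓
  (0,5): δ = 119.93°  ·
  (1,2): δ = 87.80°  ·
  (1,3): δ = 19.72°  ✓
  (1,4): δ = 18.27°  ✓
  (1,5): δ = 75.19°  ✓
  (2,3): δ = 111.92°  ·
  (2,4): δ = 73.93°  ✓
  (2,5): δ = 17.01°  ✓
  (3,4): δ = 142.01°  ·
  (3,5): δ = 85.09°  ·
  (4,5): δ = 123.08°  ·
antipodal pairs: 8

count = 8; pairs: (0,2), (0,3), (0,4), (1,3), (1,4), (1,5), (2,4), (2,5)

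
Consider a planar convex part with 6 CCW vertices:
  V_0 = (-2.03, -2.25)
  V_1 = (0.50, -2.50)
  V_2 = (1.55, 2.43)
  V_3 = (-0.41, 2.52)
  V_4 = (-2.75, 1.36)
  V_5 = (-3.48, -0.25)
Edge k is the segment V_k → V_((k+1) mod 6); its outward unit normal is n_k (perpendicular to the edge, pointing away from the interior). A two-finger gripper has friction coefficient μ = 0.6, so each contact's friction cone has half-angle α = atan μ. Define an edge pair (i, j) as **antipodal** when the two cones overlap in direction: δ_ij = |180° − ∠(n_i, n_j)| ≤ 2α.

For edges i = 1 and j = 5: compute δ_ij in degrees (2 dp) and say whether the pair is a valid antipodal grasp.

α = atan 0.6 = 30.96°;  2α = 61.93°
edge 1: e_1 = (+1.05, +4.93);  n_1 = (+0.9781, -0.2083)
edge 5: e_5 = (+1.45, -2.00);  n_5 = (-0.8096, -0.5870)
∠(n_1, n_5) = 132.03°
δ = |180° − 132.03°| = 47.97°
47.97° ≤ 2α = 61.93°  →  valid

δ = 47.97°, valid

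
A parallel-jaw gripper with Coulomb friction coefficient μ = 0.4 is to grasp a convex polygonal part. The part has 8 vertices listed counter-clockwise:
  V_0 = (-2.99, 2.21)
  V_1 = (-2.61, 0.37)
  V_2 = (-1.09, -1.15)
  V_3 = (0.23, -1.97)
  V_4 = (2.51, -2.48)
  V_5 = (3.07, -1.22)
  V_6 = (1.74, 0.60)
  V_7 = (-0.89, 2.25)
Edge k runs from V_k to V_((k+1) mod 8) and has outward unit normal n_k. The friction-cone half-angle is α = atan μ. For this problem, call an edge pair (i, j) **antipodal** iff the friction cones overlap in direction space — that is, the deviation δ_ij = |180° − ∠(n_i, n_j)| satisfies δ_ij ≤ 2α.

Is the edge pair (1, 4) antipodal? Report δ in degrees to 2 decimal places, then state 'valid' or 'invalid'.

δ = 68.96°, invalid

α = atan 0.4 = 21.80°;  2α = 43.60°
edge 1: e_1 = (+1.52, -1.52);  n_1 = (-0.7071, -0.7071)
edge 4: e_4 = (+0.56, +1.26);  n_4 = (+0.9138, -0.4061)
∠(n_1, n_4) = 111.04°
δ = |180° − 111.04°| = 68.96°
68.96° > 2α = 43.60°  →  invalid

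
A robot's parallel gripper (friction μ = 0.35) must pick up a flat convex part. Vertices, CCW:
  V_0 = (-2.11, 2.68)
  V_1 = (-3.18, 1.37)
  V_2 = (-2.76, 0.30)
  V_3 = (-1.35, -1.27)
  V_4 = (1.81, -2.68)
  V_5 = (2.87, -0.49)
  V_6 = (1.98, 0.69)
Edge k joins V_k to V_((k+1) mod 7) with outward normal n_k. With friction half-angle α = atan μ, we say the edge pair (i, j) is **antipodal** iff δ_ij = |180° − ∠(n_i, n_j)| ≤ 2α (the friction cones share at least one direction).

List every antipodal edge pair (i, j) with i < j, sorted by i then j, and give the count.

α = atan 0.35 = 19.29°;  2α = 38.58°
n_0 = (-0.7745, +0.6326)
n_1 = (-0.9309, -0.3654)
n_2 = (-0.7440, -0.6682)
n_3 = (-0.4075, -0.9132)
n_4 = (+0.9001, -0.4357)
n_5 = (+0.7984, +0.6022)
n_6 = (+0.4375, +0.8992)
  (0,1): δ = 119.33°  ·
  (0,2): δ = 98.83°  ·
  (0,3): δ = 74.80°  ·
  (0,4): δ = 13.41°  ✓
  (0,5): δ = 76.27°  ·
  (0,6): δ = 103.30°  ·
  (1,2): δ = 159.50°  ·
  (1,3): δ = 135.48°  ·
  (1,4): δ = 47.26°  ·
  (1,5): δ = 15.59°  ✓
  (1,6): δ = 42.62°  ·
  (2,3): δ = 155.97°  ·
  (2,4): δ = 67.75°  ·
  (2,5): δ = 4.90°  ✓
  (2,6): δ = 22.13°  ✓
  (3,4): δ = 91.78°  ·
  (3,5): δ = 28.93°  ✓
  (3,6): δ = 1.90°  ✓
  (4,5): δ = 117.15°  ·
  (4,6): δ = 90.12°  ·
  (5,6): δ = 152.97°  ·
antipodal pairs: 6

count = 6; pairs: (0,4), (1,5), (2,5), (2,6), (3,5), (3,6)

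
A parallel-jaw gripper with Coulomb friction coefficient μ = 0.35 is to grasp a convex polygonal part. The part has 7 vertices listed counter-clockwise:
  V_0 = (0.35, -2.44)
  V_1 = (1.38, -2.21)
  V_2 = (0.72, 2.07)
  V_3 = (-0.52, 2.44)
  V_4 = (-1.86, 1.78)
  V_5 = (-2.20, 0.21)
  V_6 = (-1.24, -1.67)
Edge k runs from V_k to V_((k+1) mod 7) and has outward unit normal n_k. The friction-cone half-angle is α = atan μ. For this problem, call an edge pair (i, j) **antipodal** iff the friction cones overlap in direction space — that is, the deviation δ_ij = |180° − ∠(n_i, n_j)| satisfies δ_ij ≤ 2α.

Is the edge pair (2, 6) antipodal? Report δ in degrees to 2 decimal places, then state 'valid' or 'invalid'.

α = atan 0.35 = 19.29°;  2α = 38.58°
edge 2: e_2 = (-1.24, +0.37);  n_2 = (+0.2859, +0.9583)
edge 6: e_6 = (+1.59, -0.77);  n_6 = (-0.4359, -0.9000)
∠(n_2, n_6) = 170.77°
δ = |180° − 170.77°| = 9.23°
9.23° ≤ 2α = 38.58°  →  valid

δ = 9.23°, valid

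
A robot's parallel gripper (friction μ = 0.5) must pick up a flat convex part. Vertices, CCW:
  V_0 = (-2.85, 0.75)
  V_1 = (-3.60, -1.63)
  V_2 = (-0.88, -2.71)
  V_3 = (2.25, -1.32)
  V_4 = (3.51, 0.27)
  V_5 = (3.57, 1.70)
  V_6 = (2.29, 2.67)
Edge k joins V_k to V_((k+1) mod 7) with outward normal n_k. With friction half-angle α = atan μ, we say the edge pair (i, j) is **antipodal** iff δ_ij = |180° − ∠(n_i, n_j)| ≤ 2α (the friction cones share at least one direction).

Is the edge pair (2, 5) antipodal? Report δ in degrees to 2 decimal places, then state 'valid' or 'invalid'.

α = atan 0.5 = 26.57°;  2α = 53.13°
edge 2: e_2 = (+3.13, +1.39);  n_2 = (+0.4059, -0.9139)
edge 5: e_5 = (-1.28, +0.97);  n_5 = (+0.6040, +0.7970)
∠(n_2, n_5) = 118.90°
δ = |180° − 118.90°| = 61.10°
61.10° > 2α = 53.13°  →  invalid

δ = 61.10°, invalid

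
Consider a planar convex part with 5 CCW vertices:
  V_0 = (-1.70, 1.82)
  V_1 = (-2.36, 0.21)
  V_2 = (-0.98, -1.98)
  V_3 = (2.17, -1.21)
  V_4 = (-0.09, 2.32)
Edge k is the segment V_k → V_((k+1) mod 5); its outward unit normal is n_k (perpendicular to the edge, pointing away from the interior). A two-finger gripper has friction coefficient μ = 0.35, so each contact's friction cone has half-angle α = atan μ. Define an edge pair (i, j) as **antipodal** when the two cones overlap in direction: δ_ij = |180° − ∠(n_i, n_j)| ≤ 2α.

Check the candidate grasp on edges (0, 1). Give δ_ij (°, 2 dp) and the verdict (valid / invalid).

δ = 125.49°, invalid

α = atan 0.35 = 19.29°;  2α = 38.58°
edge 0: e_0 = (-0.66, -1.61);  n_0 = (-0.9253, +0.3793)
edge 1: e_1 = (+1.38, -2.19);  n_1 = (-0.8460, -0.5331)
∠(n_0, n_1) = 54.51°
δ = |180° − 54.51°| = 125.49°
125.49° > 2α = 38.58°  →  invalid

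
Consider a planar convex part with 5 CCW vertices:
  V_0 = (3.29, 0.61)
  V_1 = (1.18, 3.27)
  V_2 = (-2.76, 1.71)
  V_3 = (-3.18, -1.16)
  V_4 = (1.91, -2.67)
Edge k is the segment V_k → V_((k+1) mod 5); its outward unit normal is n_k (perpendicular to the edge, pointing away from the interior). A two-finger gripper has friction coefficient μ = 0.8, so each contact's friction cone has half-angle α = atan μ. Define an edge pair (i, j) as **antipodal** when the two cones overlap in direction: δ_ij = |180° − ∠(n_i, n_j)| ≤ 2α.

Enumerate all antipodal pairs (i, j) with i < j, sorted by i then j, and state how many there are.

α = atan 0.8 = 38.66°;  2α = 77.32°
n_0 = (+0.7834, +0.6215)
n_1 = (-0.3681, +0.9298)
n_2 = (-0.9895, +0.1448)
n_3 = (-0.2844, -0.9587)
n_4 = (+0.9217, -0.3878)
  (0,1): δ = 106.82°  ·
  (0,2): δ = 46.75°  ✓
  (0,3): δ = 35.05°  ✓
  (0,4): δ = 118.76°  ·
  (1,2): δ = 119.93°  ·
  (1,3): δ = 38.12°  ✓
  (1,4): δ = 45.58°  ✓
  (2,3): δ = 98.20°  ·
  (2,4): δ = 14.49°  ✓
  (3,4): δ = 96.29°  ·
antipodal pairs: 5

count = 5; pairs: (0,2), (0,3), (1,3), (1,4), (2,4)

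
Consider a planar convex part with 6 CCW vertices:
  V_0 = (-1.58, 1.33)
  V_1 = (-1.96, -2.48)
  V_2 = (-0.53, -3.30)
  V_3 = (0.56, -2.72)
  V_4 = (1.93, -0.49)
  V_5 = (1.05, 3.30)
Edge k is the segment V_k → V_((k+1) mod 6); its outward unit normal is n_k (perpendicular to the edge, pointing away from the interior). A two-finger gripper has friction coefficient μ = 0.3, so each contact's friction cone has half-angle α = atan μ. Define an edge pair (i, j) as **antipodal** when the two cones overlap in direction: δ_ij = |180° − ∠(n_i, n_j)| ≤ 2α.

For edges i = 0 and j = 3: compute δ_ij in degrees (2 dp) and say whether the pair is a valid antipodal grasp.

δ = 25.87°, valid

α = atan 0.3 = 16.70°;  2α = 33.40°
edge 0: e_0 = (-0.38, -3.81);  n_0 = (-0.9951, +0.0992)
edge 3: e_3 = (+1.37, +2.23);  n_3 = (+0.8521, -0.5235)
∠(n_0, n_3) = 154.13°
δ = |180° − 154.13°| = 25.87°
25.87° ≤ 2α = 33.40°  →  valid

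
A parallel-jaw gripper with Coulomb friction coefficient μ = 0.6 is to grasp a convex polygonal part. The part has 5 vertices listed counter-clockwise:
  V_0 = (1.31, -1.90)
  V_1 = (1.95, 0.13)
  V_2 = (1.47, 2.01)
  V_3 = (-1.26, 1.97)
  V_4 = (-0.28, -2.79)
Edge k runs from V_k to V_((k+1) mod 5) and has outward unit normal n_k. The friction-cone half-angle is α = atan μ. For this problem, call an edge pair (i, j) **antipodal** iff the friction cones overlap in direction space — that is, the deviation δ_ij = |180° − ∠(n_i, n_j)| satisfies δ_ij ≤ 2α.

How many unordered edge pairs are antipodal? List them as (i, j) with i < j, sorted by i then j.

count = 3; pairs: (0,3), (1,3), (2,4)

α = atan 0.6 = 30.96°;  2α = 61.93°
n_0 = (+0.9537, -0.3007)
n_1 = (+0.9689, +0.2474)
n_2 = (-0.0147, +0.9999)
n_3 = (-0.9795, -0.2017)
n_4 = (+0.4884, -0.8726)
  (0,1): δ = 148.18°  ·
  (0,2): δ = 71.66°  ·
  (0,3): δ = 29.13°  ✓
  (0,4): δ = 136.74°  ·
  (1,2): δ = 103.48°  ·
  (1,3): δ = 2.69°  ✓
  (1,4): δ = 104.92°  ·
  (2,3): δ = 79.21°  ·
  (2,4): δ = 28.40°  ✓
  (3,4): δ = 72.40°  ·
antipodal pairs: 3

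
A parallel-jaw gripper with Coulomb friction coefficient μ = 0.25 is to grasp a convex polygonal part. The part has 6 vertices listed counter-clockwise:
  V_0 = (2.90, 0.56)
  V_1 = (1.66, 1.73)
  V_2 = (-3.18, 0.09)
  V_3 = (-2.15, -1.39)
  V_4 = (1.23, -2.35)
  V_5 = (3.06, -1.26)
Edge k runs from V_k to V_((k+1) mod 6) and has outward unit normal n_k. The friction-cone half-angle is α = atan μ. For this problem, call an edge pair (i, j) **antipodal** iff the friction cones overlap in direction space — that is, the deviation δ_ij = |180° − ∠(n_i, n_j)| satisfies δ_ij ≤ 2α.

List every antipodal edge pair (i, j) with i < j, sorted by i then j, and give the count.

α = atan 0.25 = 14.04°;  2α = 28.07°
n_0 = (+0.6863, +0.7273)
n_1 = (-0.3209, +0.9471)
n_2 = (-0.8208, -0.5712)
n_3 = (-0.2732, -0.9620)
n_4 = (+0.5117, -0.8591)
n_5 = (+0.9962, +0.0876)
  (0,1): δ = 117.95°  ·
  (0,2): δ = 11.83°  ✓
  (0,3): δ = 27.48°  ✓
  (0,4): δ = 74.12°  ·
  (0,5): δ = 138.36°  ·
  (1,2): δ = 73.88°  ·
  (1,3): δ = 34.57°  ·
  (1,4): δ = 12.06°  ✓
  (1,5): δ = 76.31°  ·
  (2,3): δ = 140.69°  ·
  (2,4): δ = 94.06°  ·
  (2,5): δ = 29.81°  ·
  (3,4): δ = 133.36°  ·
  (3,5): δ = 69.12°  ·
  (4,5): δ = 115.76°  ·
antipodal pairs: 3

count = 3; pairs: (0,2), (0,3), (1,4)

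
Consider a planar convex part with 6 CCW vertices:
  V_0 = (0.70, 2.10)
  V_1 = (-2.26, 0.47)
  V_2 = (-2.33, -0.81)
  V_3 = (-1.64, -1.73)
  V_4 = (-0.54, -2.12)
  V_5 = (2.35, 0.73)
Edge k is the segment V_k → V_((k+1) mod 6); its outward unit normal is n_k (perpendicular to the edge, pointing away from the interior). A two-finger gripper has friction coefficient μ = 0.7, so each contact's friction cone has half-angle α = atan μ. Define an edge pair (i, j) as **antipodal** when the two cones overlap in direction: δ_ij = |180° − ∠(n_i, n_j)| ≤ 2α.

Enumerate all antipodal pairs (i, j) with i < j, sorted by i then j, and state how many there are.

α = atan 0.7 = 34.99°;  2α = 69.98°
n_0 = (-0.4824, +0.8760)
n_1 = (-0.9985, +0.0546)
n_2 = (-0.8000, -0.6000)
n_3 = (-0.3342, -0.9425)
n_4 = (+0.7022, -0.7120)
n_5 = (+0.6388, +0.7694)
  (0,1): δ = 121.97°  ·
  (0,2): δ = 81.97°  ·
  (0,3): δ = 48.36°  ✓
  (0,4): δ = 15.76°  ✓
  (0,5): δ = 111.46°  ·
  (1,2): δ = 140.00°  ·
  (1,3): δ = 106.39°  ·
  (1,4): δ = 42.27°  ✓
  (1,5): δ = 53.43°  ✓
  (2,3): δ = 146.39°  ·
  (2,4): δ = 82.27°  ·
  (2,5): δ = 13.43°  ✓
  (3,4): δ = 115.88°  ·
  (3,5): δ = 20.18°  ✓
  (4,5): δ = 84.30°  ·
antipodal pairs: 6

count = 6; pairs: (0,3), (0,4), (1,4), (1,5), (2,5), (3,5)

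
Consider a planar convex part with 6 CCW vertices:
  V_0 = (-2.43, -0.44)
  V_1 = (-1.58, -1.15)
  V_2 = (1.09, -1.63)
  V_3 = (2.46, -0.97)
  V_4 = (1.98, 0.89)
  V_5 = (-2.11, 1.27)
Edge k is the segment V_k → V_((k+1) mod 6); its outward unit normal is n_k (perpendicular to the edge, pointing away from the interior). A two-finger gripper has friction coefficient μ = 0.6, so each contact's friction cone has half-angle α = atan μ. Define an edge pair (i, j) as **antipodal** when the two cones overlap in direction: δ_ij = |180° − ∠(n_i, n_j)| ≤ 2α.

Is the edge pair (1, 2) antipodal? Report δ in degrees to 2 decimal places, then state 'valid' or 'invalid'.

δ = 144.09°, invalid

α = atan 0.6 = 30.96°;  2α = 61.93°
edge 1: e_1 = (+2.67, -0.48);  n_1 = (-0.1769, -0.9842)
edge 2: e_2 = (+1.37, +0.66);  n_2 = (+0.4340, -0.9009)
∠(n_1, n_2) = 35.91°
δ = |180° − 35.91°| = 144.09°
144.09° > 2α = 61.93°  →  invalid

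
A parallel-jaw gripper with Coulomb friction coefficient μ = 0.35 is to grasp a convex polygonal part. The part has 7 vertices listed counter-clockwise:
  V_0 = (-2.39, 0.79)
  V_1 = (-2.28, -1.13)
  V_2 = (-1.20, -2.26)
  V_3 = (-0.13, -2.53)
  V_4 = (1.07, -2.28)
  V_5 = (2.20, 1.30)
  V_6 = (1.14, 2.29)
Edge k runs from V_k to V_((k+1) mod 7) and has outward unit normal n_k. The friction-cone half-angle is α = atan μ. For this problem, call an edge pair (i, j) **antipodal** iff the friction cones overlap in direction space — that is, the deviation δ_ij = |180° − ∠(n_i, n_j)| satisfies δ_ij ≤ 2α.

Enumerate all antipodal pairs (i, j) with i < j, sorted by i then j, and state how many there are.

α = atan 0.35 = 19.29°;  2α = 38.58°
n_0 = (-0.9984, -0.0572)
n_1 = (-0.7229, -0.6909)
n_2 = (-0.2447, -0.9696)
n_3 = (+0.2040, -0.9790)
n_4 = (+0.9536, -0.3010)
n_5 = (+0.6826, +0.7308)
n_6 = (-0.3911, +0.9204)
  (0,1): δ = 139.58°  ·
  (0,2): δ = 107.44°  ·
  (0,3): δ = 81.51°  ·
  (0,4): δ = 20.80°  ✓
  (0,5): δ = 43.68°  ·
  (0,6): δ = 109.74°  ·
  (1,2): δ = 147.87°  ·
  (1,3): δ = 121.94°  ·
  (1,4): δ = 61.22°  ·
  (1,5): δ = 3.25°  ✓
  (1,6): δ = 69.32°  ·
  (2,3): δ = 154.07°  ·
  (2,4): δ = 93.36°  ·
  (2,5): δ = 28.88°  ✓
  (2,6): δ = 37.18°  ✓
  (3,4): δ = 119.29°  ·
  (3,5): δ = 54.81°  ·
  (3,6): δ = 11.25°  ✓
  (4,5): δ = 115.53°  ·
  (4,6): δ = 49.46°  ·
  (5,6): δ = 113.93°  ·
antipodal pairs: 5

count = 5; pairs: (0,4), (1,5), (2,5), (2,6), (3,6)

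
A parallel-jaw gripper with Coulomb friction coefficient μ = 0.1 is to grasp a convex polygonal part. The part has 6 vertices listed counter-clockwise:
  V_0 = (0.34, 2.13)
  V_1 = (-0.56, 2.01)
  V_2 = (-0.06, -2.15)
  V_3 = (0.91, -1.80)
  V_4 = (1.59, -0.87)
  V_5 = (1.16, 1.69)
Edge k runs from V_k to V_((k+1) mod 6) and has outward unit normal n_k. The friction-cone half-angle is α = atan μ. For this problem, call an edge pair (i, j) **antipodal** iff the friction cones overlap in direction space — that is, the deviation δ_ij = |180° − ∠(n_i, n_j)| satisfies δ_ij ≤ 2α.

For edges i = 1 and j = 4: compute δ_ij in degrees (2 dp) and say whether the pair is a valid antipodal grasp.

α = atan 0.1 = 5.71°;  2α = 11.42°
edge 1: e_1 = (+0.50, -4.16);  n_1 = (-0.9929, -0.1193)
edge 4: e_4 = (-0.43, +2.56);  n_4 = (+0.9862, +0.1656)
∠(n_1, n_4) = 177.32°
δ = |180° − 177.32°| = 2.68°
2.68° ≤ 2α = 11.42°  →  valid

δ = 2.68°, valid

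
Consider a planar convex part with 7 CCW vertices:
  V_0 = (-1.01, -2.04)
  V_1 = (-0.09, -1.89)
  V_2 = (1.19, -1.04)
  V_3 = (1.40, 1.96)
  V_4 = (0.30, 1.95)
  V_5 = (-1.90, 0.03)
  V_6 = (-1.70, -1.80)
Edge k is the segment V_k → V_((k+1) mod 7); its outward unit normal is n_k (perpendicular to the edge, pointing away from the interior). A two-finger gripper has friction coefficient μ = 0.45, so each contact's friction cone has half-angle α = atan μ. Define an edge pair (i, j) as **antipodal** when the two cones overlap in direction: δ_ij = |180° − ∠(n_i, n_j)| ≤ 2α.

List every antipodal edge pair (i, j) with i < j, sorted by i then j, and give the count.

count = 7; pairs: (0,3), (0,4), (1,3), (1,4), (2,4), (2,5), (3,6)

α = atan 0.45 = 24.23°;  2α = 48.46°
n_0 = (+0.1609, -0.9870)
n_1 = (+0.5532, -0.8331)
n_2 = (+0.9976, -0.0698)
n_3 = (-0.0091, +1.0000)
n_4 = (-0.6575, +0.7534)
n_5 = (-0.9941, -0.1086)
n_6 = (-0.3285, -0.9445)
  (0,1): δ = 155.67°  ·
  (0,2): δ = 103.26°  ·
  (0,3): δ = 8.74°  ✓
  (0,4): δ = 31.85°  ✓
  (0,5): δ = 86.98°  ·
  (0,6): δ = 151.56°  ·
  (1,2): δ = 127.59°  ·
  (1,3): δ = 33.07°  ✓
  (1,4): δ = 7.53°  ✓
  (1,5): δ = 62.65°  ·
  (1,6): δ = 127.23°  ·
  (2,3): δ = 85.47°  ·
  (2,4): δ = 44.88°  ✓
  (2,5): δ = 10.24°  ✓
  (2,6): δ = 74.83°  ·
  (3,4): δ = 139.41°  ·
  (3,5): δ = 84.28°  ·
  (3,6): δ = 19.70°  ✓
  (4,5): δ = 124.88°  ·
  (4,6): δ = 60.29°  ·
  (5,6): δ = 115.42°  ·
antipodal pairs: 7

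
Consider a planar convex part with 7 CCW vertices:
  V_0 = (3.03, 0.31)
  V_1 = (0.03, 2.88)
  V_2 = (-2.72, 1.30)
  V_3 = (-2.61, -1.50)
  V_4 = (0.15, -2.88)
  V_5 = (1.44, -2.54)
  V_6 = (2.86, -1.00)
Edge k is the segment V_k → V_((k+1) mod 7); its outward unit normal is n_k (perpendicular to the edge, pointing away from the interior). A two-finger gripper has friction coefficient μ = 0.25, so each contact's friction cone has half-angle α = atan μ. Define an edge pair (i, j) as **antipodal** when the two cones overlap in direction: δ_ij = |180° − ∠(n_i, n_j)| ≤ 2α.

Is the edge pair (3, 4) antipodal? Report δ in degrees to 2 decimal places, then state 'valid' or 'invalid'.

δ = 138.67°, invalid

α = atan 0.25 = 14.04°;  2α = 28.07°
edge 3: e_3 = (+2.76, -1.38);  n_3 = (-0.4472, -0.8944)
edge 4: e_4 = (+1.29, +0.34);  n_4 = (+0.2549, -0.9670)
∠(n_3, n_4) = 41.33°
δ = |180° − 41.33°| = 138.67°
138.67° > 2α = 28.07°  →  invalid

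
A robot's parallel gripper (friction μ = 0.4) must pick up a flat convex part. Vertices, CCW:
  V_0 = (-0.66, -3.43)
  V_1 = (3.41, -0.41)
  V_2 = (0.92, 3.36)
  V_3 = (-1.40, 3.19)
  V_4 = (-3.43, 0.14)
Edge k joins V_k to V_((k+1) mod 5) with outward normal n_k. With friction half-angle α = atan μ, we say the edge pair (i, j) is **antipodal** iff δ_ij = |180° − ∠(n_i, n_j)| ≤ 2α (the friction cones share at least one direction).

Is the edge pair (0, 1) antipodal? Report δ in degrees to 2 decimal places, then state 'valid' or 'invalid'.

δ = 93.13°, invalid

α = atan 0.4 = 21.80°;  2α = 43.60°
edge 0: e_0 = (+4.07, +3.02);  n_0 = (+0.5959, -0.8031)
edge 1: e_1 = (-2.49, +3.77);  n_1 = (+0.8344, +0.5511)
∠(n_0, n_1) = 86.87°
δ = |180° − 86.87°| = 93.13°
93.13° > 2α = 43.60°  →  invalid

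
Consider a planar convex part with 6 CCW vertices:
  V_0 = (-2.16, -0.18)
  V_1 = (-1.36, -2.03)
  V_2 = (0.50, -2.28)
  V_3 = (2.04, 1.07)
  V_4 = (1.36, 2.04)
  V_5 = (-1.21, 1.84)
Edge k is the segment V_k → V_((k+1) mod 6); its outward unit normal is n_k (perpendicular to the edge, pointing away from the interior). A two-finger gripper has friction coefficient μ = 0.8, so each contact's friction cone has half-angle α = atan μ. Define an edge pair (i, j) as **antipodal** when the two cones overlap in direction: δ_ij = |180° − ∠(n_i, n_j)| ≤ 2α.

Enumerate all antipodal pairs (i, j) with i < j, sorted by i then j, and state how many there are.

α = atan 0.8 = 38.66°;  2α = 77.32°
n_0 = (-0.9179, -0.3969)
n_1 = (-0.1332, -0.9911)
n_2 = (+0.9086, -0.4177)
n_3 = (+0.8188, +0.5740)
n_4 = (-0.0776, +0.9970)
n_5 = (-0.9049, +0.4256)
  (0,1): δ = 121.04°  ·
  (0,2): δ = 48.07°  ✓
  (0,3): δ = 11.65°  ✓
  (0,4): δ = 71.06°  ✓
  (0,5): δ = 131.43°  ·
  (1,2): δ = 107.03°  ·
  (1,3): δ = 47.31°  ✓
  (1,4): δ = 12.11°  ✓
  (1,5): δ = 72.47°  ✓
  (2,3): δ = 120.28°  ·
  (2,4): δ = 60.86°  ✓
  (2,5): δ = 0.50°  ✓
  (3,4): δ = 120.58°  ·
  (3,5): δ = 60.22°  ✓
  (4,5): δ = 119.64°  ·
antipodal pairs: 9

count = 9; pairs: (0,2), (0,3), (0,4), (1,3), (1,4), (1,5), (2,4), (2,5), (3,5)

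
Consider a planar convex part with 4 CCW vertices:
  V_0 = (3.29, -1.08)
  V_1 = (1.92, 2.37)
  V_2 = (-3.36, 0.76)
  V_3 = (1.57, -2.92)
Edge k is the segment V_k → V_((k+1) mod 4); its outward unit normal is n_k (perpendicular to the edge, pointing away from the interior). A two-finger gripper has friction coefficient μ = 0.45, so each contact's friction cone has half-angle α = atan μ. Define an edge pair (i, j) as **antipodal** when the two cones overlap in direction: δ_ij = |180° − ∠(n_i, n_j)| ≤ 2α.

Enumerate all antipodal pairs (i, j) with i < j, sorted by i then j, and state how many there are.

count = 2; pairs: (0,2), (1,3)

α = atan 0.45 = 24.23°;  2α = 48.46°
n_0 = (+0.9294, +0.3691)
n_1 = (-0.2917, +0.9565)
n_2 = (-0.5982, -0.8014)
n_3 = (+0.7305, -0.6829)
  (0,1): δ = 94.70°  ·
  (0,2): δ = 31.60°  ✓
  (0,3): δ = 115.27°  ·
  (1,2): δ = 53.70°  ·
  (1,3): δ = 29.97°  ✓
  (2,3): δ = 96.33°  ·
antipodal pairs: 2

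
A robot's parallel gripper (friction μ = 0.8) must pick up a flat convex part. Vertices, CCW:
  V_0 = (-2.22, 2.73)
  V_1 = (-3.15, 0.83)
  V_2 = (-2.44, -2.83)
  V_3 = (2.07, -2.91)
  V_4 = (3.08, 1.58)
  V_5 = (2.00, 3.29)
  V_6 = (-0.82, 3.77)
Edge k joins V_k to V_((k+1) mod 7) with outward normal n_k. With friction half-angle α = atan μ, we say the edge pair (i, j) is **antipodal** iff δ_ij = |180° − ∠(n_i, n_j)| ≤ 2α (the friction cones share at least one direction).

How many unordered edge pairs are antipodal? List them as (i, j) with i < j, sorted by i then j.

α = atan 0.8 = 38.66°;  2α = 77.32°
n_0 = (-0.8982, +0.4396)
n_1 = (-0.9817, -0.1904)
n_2 = (-0.0177, -0.9998)
n_3 = (+0.9756, -0.2195)
n_4 = (+0.8455, +0.5340)
n_5 = (+0.1678, +0.9858)
n_6 = (-0.5963, +0.8027)
  (0,1): δ = 142.94°  ·
  (0,2): δ = 64.94°  ✓
  (0,3): δ = 13.40°  ✓
  (0,4): δ = 58.36°  ✓
  (0,5): δ = 106.42°  ·
  (0,6): δ = 152.69°  ·
  (1,2): δ = 101.99°  ·
  (1,3): δ = 23.66°  ✓
  (1,4): δ = 21.30°  ✓
  (1,5): δ = 69.36°  ✓
  (1,6): δ = 115.63°  ·
  (2,3): δ = 101.66°  ·
  (2,4): δ = 56.71°  ✓
  (2,5): δ = 8.64°  ✓
  (2,6): δ = 37.62°  ✓
  (3,4): δ = 135.05°  ·
  (3,5): δ = 86.98°  ·
  (3,6): δ = 40.72°  ✓
  (4,5): δ = 131.94°  ·
  (4,6): δ = 85.67°  ·
  (5,6): δ = 133.73°  ·
antipodal pairs: 10

count = 10; pairs: (0,2), (0,3), (0,4), (1,3), (1,4), (1,5), (2,4), (2,5), (2,6), (3,6)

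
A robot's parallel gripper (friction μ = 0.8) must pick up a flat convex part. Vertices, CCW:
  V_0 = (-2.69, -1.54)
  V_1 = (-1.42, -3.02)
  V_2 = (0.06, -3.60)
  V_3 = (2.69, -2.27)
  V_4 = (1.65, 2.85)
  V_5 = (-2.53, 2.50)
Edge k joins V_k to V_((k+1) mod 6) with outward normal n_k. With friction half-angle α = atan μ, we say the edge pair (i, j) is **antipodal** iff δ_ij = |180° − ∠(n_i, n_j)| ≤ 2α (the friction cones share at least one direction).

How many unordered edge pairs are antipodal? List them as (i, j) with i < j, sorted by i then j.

count = 7; pairs: (0,3), (0,4), (1,3), (1,4), (2,4), (2,5), (3,5)

α = atan 0.8 = 38.66°;  2α = 77.32°
n_0 = (-0.7589, -0.6512)
n_1 = (-0.3649, -0.9311)
n_2 = (+0.4513, -0.8924)
n_3 = (+0.9800, +0.1991)
n_4 = (-0.0834, +0.9965)
n_5 = (-0.9992, +0.0396)
  (0,1): δ = 152.03°  ·
  (0,2): δ = 103.81°  ·
  (0,3): δ = 29.15°  ✓
  (0,4): δ = 54.15°  ✓
  (0,5): δ = 137.10°  ·
  (1,2): δ = 131.77°  ·
  (1,3): δ = 57.12°  ✓
  (1,4): δ = 26.19°  ✓
  (1,5): δ = 109.13°  ·
  (2,3): δ = 105.34°  ·
  (2,4): δ = 22.04°  ✓
  (2,5): δ = 60.91°  ✓
  (3,4): δ = 96.70°  ·
  (3,5): δ = 13.75°  ✓
  (4,5): δ = 97.05°  ·
antipodal pairs: 7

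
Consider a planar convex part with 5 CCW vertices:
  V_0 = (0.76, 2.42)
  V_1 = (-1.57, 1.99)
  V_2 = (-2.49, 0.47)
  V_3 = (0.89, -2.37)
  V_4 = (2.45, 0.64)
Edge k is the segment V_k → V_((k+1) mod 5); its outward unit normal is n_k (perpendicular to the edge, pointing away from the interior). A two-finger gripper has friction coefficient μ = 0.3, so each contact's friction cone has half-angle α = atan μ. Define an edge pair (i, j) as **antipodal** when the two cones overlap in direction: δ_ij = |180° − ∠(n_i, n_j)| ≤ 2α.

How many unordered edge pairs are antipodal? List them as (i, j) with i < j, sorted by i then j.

count = 2; pairs: (1,3), (2,4)

α = atan 0.3 = 16.70°;  2α = 33.40°
n_0 = (-0.1815, +0.9834)
n_1 = (-0.8555, +0.5178)
n_2 = (-0.6433, -0.7656)
n_3 = (+0.8878, -0.4601)
n_4 = (+0.7252, +0.6885)
  (0,1): δ = 131.64°  ·
  (0,2): δ = 50.49°  ·
  (0,3): δ = 52.15°  ·
  (0,4): δ = 123.06°  ·
  (1,2): δ = 98.85°  ·
  (1,3): δ = 3.79°  ✓
  (1,4): δ = 74.70°  ·
  (2,3): δ = 77.36°  ·
  (2,4): δ = 6.45°  ✓
  (3,4): δ = 109.09°  ·
antipodal pairs: 2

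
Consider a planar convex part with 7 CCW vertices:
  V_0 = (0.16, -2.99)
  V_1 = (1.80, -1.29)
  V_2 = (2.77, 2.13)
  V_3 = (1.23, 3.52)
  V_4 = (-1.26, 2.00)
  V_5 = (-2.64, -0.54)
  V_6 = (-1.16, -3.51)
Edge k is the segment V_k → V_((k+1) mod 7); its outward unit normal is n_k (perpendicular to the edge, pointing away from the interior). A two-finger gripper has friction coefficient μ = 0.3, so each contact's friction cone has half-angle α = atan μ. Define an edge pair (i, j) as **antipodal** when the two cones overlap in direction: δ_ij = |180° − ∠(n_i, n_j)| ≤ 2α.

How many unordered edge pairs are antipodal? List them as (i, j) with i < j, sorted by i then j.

count = 5; pairs: (0,3), (0,4), (1,4), (2,5), (3,6)

α = atan 0.3 = 16.70°;  2α = 33.40°
n_0 = (+0.7197, -0.6943)
n_1 = (+0.9621, -0.2729)
n_2 = (+0.6700, +0.7423)
n_3 = (-0.5210, +0.8535)
n_4 = (-0.8787, +0.4774)
n_5 = (-0.8950, -0.4460)
n_6 = (+0.3665, -0.9304)
  (0,1): δ = 151.86°  ·
  (0,2): δ = 88.10°  ·
  (0,3): δ = 14.63°  ✓
  (0,4): δ = 15.46°  ✓
  (0,5): δ = 70.46°  ·
  (0,6): δ = 155.47°  ·
  (1,2): δ = 116.23°  ·
  (1,3): δ = 42.76°  ·
  (1,4): δ = 12.68°  ✓
  (1,5): δ = 42.32°  ·
  (1,6): δ = 127.34°  ·
  (2,3): δ = 106.53°  ·
  (2,4): δ = 76.45°  ·
  (2,5): δ = 21.44°  ✓
  (2,6): δ = 63.57°  ·
  (3,4): δ = 149.92°  ·
  (3,5): δ = 94.91°  ·
  (3,6): δ = 9.90°  ✓
  (4,5): δ = 125.00°  ·
  (4,6): δ = 39.98°  ·
  (5,6): δ = 94.99°  ·
antipodal pairs: 5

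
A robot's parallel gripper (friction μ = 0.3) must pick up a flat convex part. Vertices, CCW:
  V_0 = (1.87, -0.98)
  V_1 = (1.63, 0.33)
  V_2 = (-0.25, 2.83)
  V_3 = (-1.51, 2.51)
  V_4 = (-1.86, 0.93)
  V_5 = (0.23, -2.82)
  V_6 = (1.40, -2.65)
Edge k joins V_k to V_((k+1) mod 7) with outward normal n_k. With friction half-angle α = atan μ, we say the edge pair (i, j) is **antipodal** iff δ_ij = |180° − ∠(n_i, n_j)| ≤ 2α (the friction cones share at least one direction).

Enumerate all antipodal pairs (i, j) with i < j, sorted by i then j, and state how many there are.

count = 5; pairs: (0,3), (0,4), (1,4), (2,5), (3,6)

α = atan 0.3 = 16.70°;  2α = 33.40°
n_0 = (+0.9836, +0.1802)
n_1 = (+0.7992, +0.6010)
n_2 = (-0.2462, +0.9692)
n_3 = (-0.9763, +0.2163)
n_4 = (-0.8735, -0.4868)
n_5 = (+0.1438, -0.9896)
n_6 = (+0.9626, -0.2709)
  (0,1): δ = 153.44°  ·
  (0,2): δ = 86.13°  ·
  (0,3): δ = 22.87°  ✓
  (0,4): δ = 18.75°  ✓
  (0,5): δ = 87.89°  ·
  (0,6): δ = 153.90°  ·
  (1,2): δ = 112.69°  ·
  (1,3): δ = 49.43°  ·
  (1,4): δ = 7.81°  ✓
  (1,5): δ = 61.32°  ·
  (1,6): δ = 127.34°  ·
  (2,3): δ = 116.74°  ·
  (2,4): δ = 75.12°  ·
  (2,5): δ = 5.98°  ✓
  (2,6): δ = 60.03°  ·
  (3,4): δ = 138.38°  ·
  (3,5): δ = 69.24°  ·
  (3,6): δ = 3.23°  ✓
  (4,5): δ = 110.87°  ·
  (4,6): δ = 44.85°  ·
  (5,6): δ = 113.99°  ·
antipodal pairs: 5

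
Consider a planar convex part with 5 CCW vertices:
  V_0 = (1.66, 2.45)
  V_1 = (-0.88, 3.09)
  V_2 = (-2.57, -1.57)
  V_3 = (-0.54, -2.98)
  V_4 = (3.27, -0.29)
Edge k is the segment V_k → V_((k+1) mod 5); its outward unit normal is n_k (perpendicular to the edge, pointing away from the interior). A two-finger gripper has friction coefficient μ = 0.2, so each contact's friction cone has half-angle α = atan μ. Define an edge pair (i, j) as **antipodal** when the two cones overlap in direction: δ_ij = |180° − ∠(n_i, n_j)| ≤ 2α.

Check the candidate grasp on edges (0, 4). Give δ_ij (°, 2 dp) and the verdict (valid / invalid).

α = atan 0.2 = 11.31°;  2α = 22.62°
edge 0: e_0 = (-2.54, +0.64);  n_0 = (+0.2443, +0.9697)
edge 4: e_4 = (-1.61, +2.74);  n_4 = (+0.8622, +0.5066)
∠(n_0, n_4) = 45.42°
δ = |180° − 45.42°| = 134.58°
134.58° > 2α = 22.62°  →  invalid

δ = 134.58°, invalid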